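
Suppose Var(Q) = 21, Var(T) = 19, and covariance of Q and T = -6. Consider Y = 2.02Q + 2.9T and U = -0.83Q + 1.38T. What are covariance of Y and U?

covariance of Y and U = 38.5458

By bilinearity, covariance of Y and U = ac·Var(Q) + bd·Var(T) + (ad+bc)·covariance of Q and T, with a=2.02, b=2.9, c=-0.83, d=1.38.
ac·Var(Q) = 2.02·(-0.83)·21 = -35.2086
bd·Var(T) = 2.9·1.38·19 = 76.038
(ad+bc)·covariance of Q and T = (0.3806)·(-6) = -2.2836
covariance of Y and U = -35.2086 + 76.038 + (-2.2836) = 38.5458.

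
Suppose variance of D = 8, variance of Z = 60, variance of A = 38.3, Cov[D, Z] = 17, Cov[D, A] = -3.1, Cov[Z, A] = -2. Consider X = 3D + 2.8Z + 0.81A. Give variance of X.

variance of X = a²·variance of D + b²·variance of Z + c²·variance of A + 2ab·Cov[D, Z] + 2ac·Cov[D, A] + 2bc·Cov[Z, A], with a = 3, b = 2.8, c = 0.81.
= 72 + 470.4 + 25.12863 + 285.6 + (-15.066) + (-9.072)
= 828.99063.

variance of X = 828.99063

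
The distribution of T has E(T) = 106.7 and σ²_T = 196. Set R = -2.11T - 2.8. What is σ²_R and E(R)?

σ²_R = 872.6116, E(R) = -227.937

R = -2.11T - 2.8 is linear with a = -2.11, b = -2.8.
σ²_R = a²·σ²_T = (-2.11)²·196 = 872.6116 (the additive constant -2.8 does not affect variance).
E(R) = a·E(T) + b = (-2.11)·106.7 + (-2.8) = -227.937.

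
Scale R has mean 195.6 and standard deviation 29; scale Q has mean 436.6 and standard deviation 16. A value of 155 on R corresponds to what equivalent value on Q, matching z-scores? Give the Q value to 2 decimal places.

Q = 414.20

z = (155 − 195.6)/29 = -1.4.
Q = 436.6 + z·16 = 436.6 + (155 − 195.6)·16/29 = 414.20.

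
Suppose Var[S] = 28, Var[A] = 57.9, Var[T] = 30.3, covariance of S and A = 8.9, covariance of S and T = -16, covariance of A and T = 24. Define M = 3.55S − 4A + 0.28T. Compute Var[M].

Var[M] = 943.31752

Var[M] = a²·Var[S] + b²·Var[A] + c²·Var[T] + 2ab·covariance of S and A + 2ac·covariance of S and T + 2bc·covariance of A and T, with a = 3.55, b = -4, c = 0.28.
= 352.87 + 926.4 + 2.37552 + (-252.76) + (-31.808) + (-53.76)
= 943.31752.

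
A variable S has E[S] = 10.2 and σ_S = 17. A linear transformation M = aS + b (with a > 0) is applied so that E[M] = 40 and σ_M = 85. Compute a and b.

σ_M = a·σ_S (a > 0), so a = 85/17 = 5.
E[M] = a·E[S] + b, so b = 40 − 5·10.2 = -11.

a = 5, b = -11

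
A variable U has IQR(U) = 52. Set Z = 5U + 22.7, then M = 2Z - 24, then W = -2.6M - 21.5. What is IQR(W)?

IQR(W) = 1352

IQR(Z) = |5|·52 = 260.
IQR(M) = |2|·260 = 520.
IQR(W) = |-2.6|·520 = 1352.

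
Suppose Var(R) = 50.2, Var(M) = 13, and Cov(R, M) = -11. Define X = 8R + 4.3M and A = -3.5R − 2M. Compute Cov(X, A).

Cov(X, A) = -1175.85

By bilinearity, Cov(X, A) = ac·Var(R) + bd·Var(M) + (ad+bc)·Cov(R, M), with a=8, b=4.3, c=-3.5, d=-2.
ac·Var(R) = 8·(-3.5)·50.2 = -1405.6
bd·Var(M) = 4.3·(-2)·13 = -111.8
(ad+bc)·Cov(R, M) = (-31.05)·(-11) = 341.55
Cov(X, A) = -1405.6 + (-111.8) + 341.55 = -1175.85.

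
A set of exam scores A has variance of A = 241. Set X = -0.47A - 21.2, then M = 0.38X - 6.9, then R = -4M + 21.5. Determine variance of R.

variance of X = (-0.47)²·241 = 53.2369.
variance of M = 0.38²·53.2369 = 7.68740836.
variance of R = (-4)²·7.68740836 = 122.99853376.

variance of R = 122.99853376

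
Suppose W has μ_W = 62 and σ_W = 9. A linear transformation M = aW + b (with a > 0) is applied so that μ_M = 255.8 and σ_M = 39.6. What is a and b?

σ_M = a·σ_W (a > 0), so a = 39.6/9 = 4.4.
μ_M = a·μ_W + b, so b = 255.8 − 4.4·62 = -17.

a = 4.4, b = -17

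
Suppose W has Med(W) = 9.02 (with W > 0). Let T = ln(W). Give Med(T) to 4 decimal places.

ln(W) is monotone on this domain, so Med(T) = ln(9.02) ≈ 2.1994.

Med(T) = 2.1994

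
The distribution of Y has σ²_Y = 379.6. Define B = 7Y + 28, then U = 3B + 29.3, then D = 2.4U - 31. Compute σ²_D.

σ²_B = 7²·379.6 = 18600.4.
σ²_U = 3²·18600.4 = 167403.6.
σ²_D = 2.4²·167403.6 = 964244.736.

σ²_D = 964244.736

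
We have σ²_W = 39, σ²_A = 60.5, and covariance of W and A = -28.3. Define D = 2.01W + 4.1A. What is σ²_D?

σ²_D = a²·σ²_W + b²·σ²_A + 2ab·covariance of W and A with a = 2.01, b = 4.1.
= 2.01²·39 + 4.1²·60.5 + 2·2.01·4.1·(-28.3)
= 157.5639 + 1017.005 + (-466.4406) = 708.1283.

σ²_D = 708.1283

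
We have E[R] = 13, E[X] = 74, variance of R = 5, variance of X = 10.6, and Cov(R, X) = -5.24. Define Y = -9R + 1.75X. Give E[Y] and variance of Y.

E[Y] = (-9)·E[R] + 1.75·E[X] = (-9)·13 + 1.75·74 = 12.5.
variance of Y = a²·variance of R + b²·variance of X + 2ab·Cov(R, X) with a = -9, b = 1.75.
= (-9)²·5 + 1.75²·10.6 + 2·(-9)·1.75·(-5.24)
= 405 + 32.4625 + 165.06 = 602.5225.

E[Y] = 12.5, variance of Y = 602.5225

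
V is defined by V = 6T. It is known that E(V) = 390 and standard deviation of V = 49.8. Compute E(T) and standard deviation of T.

E(T) = 65, standard deviation of T = 8.3

From V = 6T: E(V) = a·E(T) + b, so E(T) = (E(V) − b)/a = (390 − 0)/6 = 65.
standard deviation of V = |a|·standard deviation of T, so standard deviation of T = 49.8/|6| = 8.3.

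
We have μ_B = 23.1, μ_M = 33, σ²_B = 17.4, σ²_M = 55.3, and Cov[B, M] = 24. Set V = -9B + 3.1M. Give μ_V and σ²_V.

μ_V = (-9)·μ_B + 3.1·μ_M = (-9)·23.1 + 3.1·33 = -105.6.
σ²_V = a²·σ²_B + b²·σ²_M + 2ab·Cov[B, M] with a = -9, b = 3.1.
= (-9)²·17.4 + 3.1²·55.3 + 2·(-9)·3.1·24
= 1409.4 + 531.433 + (-1339.2) = 601.633.

μ_V = -105.6, σ²_V = 601.633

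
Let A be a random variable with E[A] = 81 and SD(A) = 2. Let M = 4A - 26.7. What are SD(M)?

M = 4A - 26.7 is linear with a = 4, b = -26.7.
SD(M) = |a|·SD(A) = |4|·2 = 8.

SD(M) = 8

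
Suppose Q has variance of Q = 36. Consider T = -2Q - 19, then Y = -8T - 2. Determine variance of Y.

variance of Y = 9216

variance of T = (-2)²·36 = 144.
variance of Y = (-8)²·144 = 9216.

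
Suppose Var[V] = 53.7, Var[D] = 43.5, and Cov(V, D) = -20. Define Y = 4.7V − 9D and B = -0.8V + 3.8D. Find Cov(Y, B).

Cov(Y, B) = -2190.812

By bilinearity, Cov(Y, B) = ac·Var[V] + bd·Var[D] + (ad+bc)·Cov(V, D), with a=4.7, b=-9, c=-0.8, d=3.8.
ac·Var[V] = 4.7·(-0.8)·53.7 = -201.912
bd·Var[D] = (-9)·3.8·43.5 = -1487.7
(ad+bc)·Cov(V, D) = (25.06)·(-20) = -501.2
Cov(Y, B) = -201.912 + (-1487.7) + (-501.2) = -2190.812.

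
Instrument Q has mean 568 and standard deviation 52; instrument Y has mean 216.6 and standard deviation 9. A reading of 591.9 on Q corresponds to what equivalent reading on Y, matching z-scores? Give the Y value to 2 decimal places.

Y = 220.74

z = (591.9 − 568)/52 ≈ 0.4596.
Y = 216.6 + z·9 = 216.6 + (591.9 − 568)·9/52 ≈ 220.74.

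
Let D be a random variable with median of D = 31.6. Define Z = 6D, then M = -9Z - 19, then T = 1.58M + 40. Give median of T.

median of T = -2686.132

median of Z = 6·31.6 = 189.6.
median of M = (-9)·189.6 + (-19) = -1725.4.
median of T = 1.58·(-1725.4) + 40 = -2686.132.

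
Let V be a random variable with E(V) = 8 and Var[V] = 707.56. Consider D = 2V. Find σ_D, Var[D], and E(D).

D = 2V is linear with a = 2, b = 0.
σ_V = √707.56 = 26.6.
σ_D = |a|·σ_V = |2|·26.6 = 53.2.
Var[D] = a²·Var[V] = 2²·707.56 = 2830.24.
E(D) = a·E(V) + b = 2·8 = 16.

σ_D = 53.2, Var[D] = 2830.24, E(D) = 16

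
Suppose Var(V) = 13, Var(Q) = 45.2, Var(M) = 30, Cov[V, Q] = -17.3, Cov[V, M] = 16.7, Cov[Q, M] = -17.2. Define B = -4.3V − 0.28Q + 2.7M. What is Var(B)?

Var(B) = a²·Var(V) + b²·Var(Q) + c²·Var(M) + 2ab·Cov[V, Q] + 2ac·Cov[V, M] + 2bc·Cov[Q, M], with a = -4.3, b = -0.28, c = 2.7.
= 240.37 + 3.54368 + 218.7 + (-41.6584) + (-387.774) + 26.0064
= 59.18768.

Var(B) = 59.18768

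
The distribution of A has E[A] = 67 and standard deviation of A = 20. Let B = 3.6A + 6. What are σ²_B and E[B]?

B = 3.6A + 6 is linear with a = 3.6, b = 6.
σ²_A = 20² = 400.
σ²_B = a²·σ²_A = 3.6²·400 = 5184 (the additive constant 6 does not affect variance).
E[B] = a·E[A] + b = 3.6·67 + 6 = 247.2.

σ²_B = 5184, E[B] = 247.2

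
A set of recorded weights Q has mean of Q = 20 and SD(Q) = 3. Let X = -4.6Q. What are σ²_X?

σ²_X = 190.44

X = -4.6Q is linear with a = -4.6, b = 0.
σ²_Q = 3² = 9.
σ²_X = a²·σ²_Q = (-4.6)²·9 = 190.44.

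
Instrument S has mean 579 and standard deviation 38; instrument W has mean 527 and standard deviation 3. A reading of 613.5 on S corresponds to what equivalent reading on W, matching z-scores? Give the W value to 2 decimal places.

W = 529.72

z = (613.5 − 579)/38 ≈ 0.9079.
W = 527 + z·3 = 527 + (613.5 − 579)·3/38 ≈ 529.72.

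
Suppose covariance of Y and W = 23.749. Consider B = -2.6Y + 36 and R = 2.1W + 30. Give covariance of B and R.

covariance of B and R = -129.66954

covariance of B and R = a·c·covariance of Y and W = (-2.6)·2.1·23.749 = -129.66954. Additive constants drop out.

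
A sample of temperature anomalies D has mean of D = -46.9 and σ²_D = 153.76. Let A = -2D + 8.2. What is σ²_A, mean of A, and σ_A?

σ²_A = 615.04, mean of A = 102, σ_A = 24.8

A = -2D + 8.2 is linear with a = -2, b = 8.2.
σ²_A = a²·σ²_D = (-2)²·153.76 = 615.04 (the additive constant 8.2 does not affect variance).
mean of A = a·mean of D + b = (-2)·(-46.9) + 8.2 = 102.
σ_D = √153.76 = 12.4.
σ_A = |a|·σ_D = |-2|·12.4 = 24.8.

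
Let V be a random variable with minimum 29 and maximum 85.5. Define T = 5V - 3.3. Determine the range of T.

Range(T) = 282.5

Range of V = 85.5 − 29 = 56.5.
Range(T) = |a|·Range(V) = |5|·56.5 = 282.5.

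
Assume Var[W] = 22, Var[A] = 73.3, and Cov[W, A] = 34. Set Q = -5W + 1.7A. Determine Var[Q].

Var[Q] = a²·Var[W] + b²·Var[A] + 2ab·Cov[W, A] with a = -5, b = 1.7.
= (-5)²·22 + 1.7²·73.3 + 2·(-5)·1.7·34
= 550 + 211.837 + (-578) = 183.837.

Var[Q] = 183.837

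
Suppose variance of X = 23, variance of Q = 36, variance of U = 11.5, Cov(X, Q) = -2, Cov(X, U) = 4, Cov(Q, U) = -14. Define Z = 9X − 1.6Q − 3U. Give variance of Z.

variance of Z = 1765.86

variance of Z = a²·variance of X + b²·variance of Q + c²·variance of U + 2ab·Cov(X, Q) + 2ac·Cov(X, U) + 2bc·Cov(Q, U), with a = 9, b = -1.6, c = -3.
= 1863 + 92.16 + 103.5 + 57.6 + (-216) + (-134.4)
= 1765.86.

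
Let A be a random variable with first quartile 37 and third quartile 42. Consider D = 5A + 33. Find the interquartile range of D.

IQR of A = Q3 − Q1 = 42 − 37 = 5.
Under D = aA + b, IQR(D) = |a|·IQR(A) = |5|·5 = 25 (shifts cancel; spread scales by |a|).

IQR(D) = 25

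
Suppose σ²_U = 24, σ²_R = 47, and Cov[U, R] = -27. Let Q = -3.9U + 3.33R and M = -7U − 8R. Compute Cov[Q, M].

Cov[Q, M] = -809.91

By bilinearity, Cov[Q, M] = ac·σ²_U + bd·σ²_R + (ad+bc)·Cov[U, R], with a=-3.9, b=3.33, c=-7, d=-8.
ac·σ²_U = (-3.9)·(-7)·24 = 655.2
bd·σ²_R = 3.33·(-8)·47 = -1252.08
(ad+bc)·Cov[U, R] = (7.89)·(-27) = -213.03
Cov[Q, M] = 655.2 + (-1252.08) + (-213.03) = -809.91.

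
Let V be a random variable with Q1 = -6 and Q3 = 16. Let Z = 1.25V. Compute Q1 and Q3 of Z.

a = 1.25 > 0: Q1(Z) = a·Q1(V)+b = -7.5, Q3(Z) = a·Q3(V)+b = 20.

Q1(Z) = -7.5, Q3(Z) = 20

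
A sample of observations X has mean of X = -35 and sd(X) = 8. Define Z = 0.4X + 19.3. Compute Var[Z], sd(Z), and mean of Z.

Var[Z] = 10.24, sd(Z) = 3.2, mean of Z = 5.3

Z = 0.4X + 19.3 is linear with a = 0.4, b = 19.3.
Var[X] = 8² = 64.
Var[Z] = a²·Var[X] = 0.4²·64 = 10.24 (the additive constant 19.3 does not affect variance).
sd(Z) = |a|·sd(X) = |0.4|·8 = 3.2.
mean of Z = a·mean of X + b = 0.4·(-35) + 19.3 = 5.3.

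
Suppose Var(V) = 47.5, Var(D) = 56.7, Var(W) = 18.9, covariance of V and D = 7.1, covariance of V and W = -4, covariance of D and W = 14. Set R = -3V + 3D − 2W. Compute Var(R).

Var(R) = 669.6

Var(R) = a²·Var(V) + b²·Var(D) + c²·Var(W) + 2ab·covariance of V and D + 2ac·covariance of V and W + 2bc·covariance of D and W, with a = -3, b = 3, c = -2.
= 427.5 + 510.3 + 75.6 + (-127.8) + (-48) + (-168)
= 669.6.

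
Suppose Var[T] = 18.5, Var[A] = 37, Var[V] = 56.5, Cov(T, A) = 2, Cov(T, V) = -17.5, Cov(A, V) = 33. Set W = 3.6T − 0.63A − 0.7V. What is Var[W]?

Var[W] = a²·Var[T] + b²·Var[A] + c²·Var[V] + 2ab·Cov(T, A) + 2ac·Cov(T, V) + 2bc·Cov(A, V), with a = 3.6, b = -0.63, c = -0.7.
= 239.76 + 14.6853 + 27.685 + (-9.072) + 88.2 + 29.106
= 390.3643.

Var[W] = 390.3643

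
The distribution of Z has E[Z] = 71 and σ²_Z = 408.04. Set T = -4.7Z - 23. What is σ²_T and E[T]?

T = -4.7Z - 23 is linear with a = -4.7, b = -23.
σ²_T = a²·σ²_Z = (-4.7)²·408.04 = 9013.6036 (the additive constant -23 does not affect variance).
E[T] = a·E[Z] + b = (-4.7)·71 + (-23) = -356.7.

σ²_T = 9013.6036, E[T] = -356.7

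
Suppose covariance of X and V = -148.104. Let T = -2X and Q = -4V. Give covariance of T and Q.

covariance of T and Q = a·c·covariance of X and V = (-2)·(-4)·(-148.104) = -1184.832. Additive constants drop out.

covariance of T and Q = -1184.832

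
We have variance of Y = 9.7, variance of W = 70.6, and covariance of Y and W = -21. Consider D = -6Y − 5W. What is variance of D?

variance of D = 854.2

variance of D = a²·variance of Y + b²·variance of W + 2ab·covariance of Y and W with a = -6, b = -5.
= (-6)²·9.7 + (-5)²·70.6 + 2·(-6)·(-5)·(-21)
= 349.2 + 1765 + (-1260) = 854.2.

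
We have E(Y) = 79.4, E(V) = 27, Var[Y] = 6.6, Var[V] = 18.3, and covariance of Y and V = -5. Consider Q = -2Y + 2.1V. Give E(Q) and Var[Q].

E(Q) = (-2)·E(Y) + 2.1·E(V) = (-2)·79.4 + 2.1·27 = -102.1.
Var[Q] = a²·Var[Y] + b²·Var[V] + 2ab·covariance of Y and V with a = -2, b = 2.1.
= (-2)²·6.6 + 2.1²·18.3 + 2·(-2)·2.1·(-5)
= 26.4 + 80.703 + 42 = 149.103.

E(Q) = -102.1, Var[Q] = 149.103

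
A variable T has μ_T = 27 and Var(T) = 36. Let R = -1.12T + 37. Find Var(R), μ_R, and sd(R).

R = -1.12T + 37 is linear with a = -1.12, b = 37.
Var(R) = a²·Var(T) = (-1.12)²·36 = 45.1584 (the additive constant 37 does not affect variance).
μ_R = a·μ_T + b = (-1.12)·27 + 37 = 6.76.
sd(T) = √36 = 6.
sd(R) = |a|·sd(T) = |-1.12|·6 = 6.72.

Var(R) = 45.1584, μ_R = 6.76, sd(R) = 6.72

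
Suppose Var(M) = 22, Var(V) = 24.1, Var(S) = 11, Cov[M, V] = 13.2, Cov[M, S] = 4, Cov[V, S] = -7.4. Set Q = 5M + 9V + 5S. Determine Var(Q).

Var(Q) = 3499.1

Var(Q) = a²·Var(M) + b²·Var(V) + c²·Var(S) + 2ab·Cov[M, V] + 2ac·Cov[M, S] + 2bc·Cov[V, S], with a = 5, b = 9, c = 5.
= 550 + 1952.1 + 275 + 1188 + 200 + (-666)
= 3499.1.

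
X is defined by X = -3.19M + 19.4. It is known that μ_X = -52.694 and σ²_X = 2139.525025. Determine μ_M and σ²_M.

μ_M = 22.6, σ²_M = 210.25

From X = -3.19M + 19.4: μ_X = a·μ_M + b, so μ_M = (μ_X − b)/a = (-52.694 − 19.4)/(-3.19) = 22.6.
σ²_X = a²·σ²_M, so σ²_M = 2139.525025/(-3.19)² = 210.25.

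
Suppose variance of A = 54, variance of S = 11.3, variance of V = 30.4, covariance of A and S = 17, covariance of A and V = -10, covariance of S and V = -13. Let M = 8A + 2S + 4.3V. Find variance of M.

variance of M = a²·variance of A + b²·variance of S + c²·variance of V + 2ab·covariance of A and S + 2ac·covariance of A and V + 2bc·covariance of S and V, with a = 8, b = 2, c = 4.3.
= 3456 + 45.2 + 562.096 + 544 + (-688) + (-223.6)
= 3695.696.

variance of M = 3695.696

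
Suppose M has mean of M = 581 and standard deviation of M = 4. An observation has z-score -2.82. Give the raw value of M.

M = mean of M + z·standard deviation of M = 581 + (-2.82)·4 = 569.72.

M = 569.72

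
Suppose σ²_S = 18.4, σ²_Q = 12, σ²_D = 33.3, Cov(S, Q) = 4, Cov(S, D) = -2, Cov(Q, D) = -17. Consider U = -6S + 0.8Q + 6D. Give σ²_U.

σ²_U = a²·σ²_S + b²·σ²_Q + c²·σ²_D + 2ab·Cov(S, Q) + 2ac·Cov(S, D) + 2bc·Cov(Q, D), with a = -6, b = 0.8, c = 6.
= 662.4 + 7.68 + 1198.8 + (-38.4) + 144 + (-163.2)
= 1811.28.

σ²_U = 1811.28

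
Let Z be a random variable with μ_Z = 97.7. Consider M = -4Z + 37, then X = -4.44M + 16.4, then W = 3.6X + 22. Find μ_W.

μ_W = 5736.1792

μ_M = (-4)·97.7 + 37 = -353.8.
μ_X = (-4.44)·(-353.8) + 16.4 = 1587.272.
μ_W = 3.6·1587.272 + 22 = 5736.1792.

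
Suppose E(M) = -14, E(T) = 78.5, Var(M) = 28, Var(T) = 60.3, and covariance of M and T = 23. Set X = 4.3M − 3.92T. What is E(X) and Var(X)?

E(X) = 4.3·E(M) + (-3.92)·E(T) = 4.3·(-14) + (-3.92)·78.5 = -367.92.
Var(X) = a²·Var(M) + b²·Var(T) + 2ab·covariance of M and T with a = 4.3, b = -3.92.
= 4.3²·28 + (-3.92)²·60.3 + 2·4.3·(-3.92)·23
= 517.72 + 926.59392 + (-775.376) = 668.93792.

E(X) = -367.92, Var(X) = 668.93792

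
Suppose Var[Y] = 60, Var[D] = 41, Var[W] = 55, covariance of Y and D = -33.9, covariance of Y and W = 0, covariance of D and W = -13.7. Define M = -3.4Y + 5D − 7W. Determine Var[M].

Var[M] = 6525.2

Var[M] = a²·Var[Y] + b²·Var[D] + c²·Var[W] + 2ab·covariance of Y and D + 2ac·covariance of Y and W + 2bc·covariance of D and W, with a = -3.4, b = 5, c = -7.
= 693.6 + 1025 + 2695 + 1152.6 + 0 + 959
= 6525.2.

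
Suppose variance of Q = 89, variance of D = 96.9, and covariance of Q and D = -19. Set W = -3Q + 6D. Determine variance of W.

variance of W = 4973.4

variance of W = a²·variance of Q + b²·variance of D + 2ab·covariance of Q and D with a = -3, b = 6.
= (-3)²·89 + 6²·96.9 + 2·(-3)·6·(-19)
= 801 + 3488.4 + 684 = 4973.4.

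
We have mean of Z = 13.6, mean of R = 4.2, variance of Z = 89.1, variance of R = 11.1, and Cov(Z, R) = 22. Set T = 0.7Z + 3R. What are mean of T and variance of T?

mean of T = 0.7·mean of Z + 3·mean of R = 0.7·13.6 + 3·4.2 = 22.12.
variance of T = a²·variance of Z + b²·variance of R + 2ab·Cov(Z, R) with a = 0.7, b = 3.
= 0.7²·89.1 + 3²·11.1 + 2·0.7·3·22
= 43.659 + 99.9 + 92.4 = 235.959.

mean of T = 22.12, variance of T = 235.959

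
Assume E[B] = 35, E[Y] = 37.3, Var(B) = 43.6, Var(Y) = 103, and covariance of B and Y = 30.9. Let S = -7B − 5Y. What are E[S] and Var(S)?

E[S] = (-7)·E[B] + (-5)·E[Y] = (-7)·35 + (-5)·37.3 = -431.5.
Var(S) = a²·Var(B) + b²·Var(Y) + 2ab·covariance of B and Y with a = -7, b = -5.
= (-7)²·43.6 + (-5)²·103 + 2·(-7)·(-5)·30.9
= 2136.4 + 2575 + 2163 = 6874.4.

E[S] = -431.5, Var(S) = 6874.4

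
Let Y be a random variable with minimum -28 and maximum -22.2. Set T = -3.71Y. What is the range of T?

Range(T) = 21.518

Range of Y = -22.2 − (-28) = 5.8.
Range(T) = |a|·Range(Y) = |-3.71|·5.8 = 21.518.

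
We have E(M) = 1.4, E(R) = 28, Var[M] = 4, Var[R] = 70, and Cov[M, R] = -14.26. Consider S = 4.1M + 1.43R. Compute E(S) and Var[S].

E(S) = 45.78, Var[S] = 43.17024

E(S) = 4.1·E(M) + 1.43·E(R) = 4.1·1.4 + 1.43·28 = 45.78.
Var[S] = a²·Var[M] + b²·Var[R] + 2ab·Cov[M, R] with a = 4.1, b = 1.43.
= 4.1²·4 + 1.43²·70 + 2·4.1·1.43·(-14.26)
= 67.24 + 143.143 + (-167.21276) = 43.17024.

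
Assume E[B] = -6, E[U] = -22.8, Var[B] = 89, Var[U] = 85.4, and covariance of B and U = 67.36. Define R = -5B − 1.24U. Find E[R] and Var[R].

E[R] = 58.272, Var[R] = 3191.57504

E[R] = (-5)·E[B] + (-1.24)·E[U] = (-5)·(-6) + (-1.24)·(-22.8) = 58.272.
Var[R] = a²·Var[B] + b²·Var[U] + 2ab·covariance of B and U with a = -5, b = -1.24.
= (-5)²·89 + (-1.24)²·85.4 + 2·(-5)·(-1.24)·67.36
= 2225 + 131.31104 + 835.264 = 3191.57504.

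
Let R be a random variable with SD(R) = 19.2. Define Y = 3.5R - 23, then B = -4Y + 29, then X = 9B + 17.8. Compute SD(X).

SD(Y) = |3.5|·19.2 = 67.2.
SD(B) = |-4|·67.2 = 268.8.
SD(X) = |9|·268.8 = 2419.2.

SD(X) = 2419.2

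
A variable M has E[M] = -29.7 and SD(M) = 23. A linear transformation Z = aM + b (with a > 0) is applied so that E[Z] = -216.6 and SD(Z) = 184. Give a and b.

SD(Z) = a·SD(M) (a > 0), so a = 184/23 = 8.
E[Z] = a·E[M] + b, so b = -216.6 − 8·(-29.7) = 21.

a = 8, b = 21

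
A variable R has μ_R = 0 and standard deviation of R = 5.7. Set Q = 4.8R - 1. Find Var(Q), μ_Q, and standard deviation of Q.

Var(Q) = 748.5696, μ_Q = -1, standard deviation of Q = 27.36

Q = 4.8R - 1 is linear with a = 4.8, b = -1.
Var(R) = 5.7² = 32.49.
Var(Q) = a²·Var(R) = 4.8²·32.49 = 748.5696 (the additive constant -1 does not affect variance).
μ_Q = a·μ_R + b = 4.8·0 + (-1) = -1.
standard deviation of Q = |a|·standard deviation of R = |4.8|·5.7 = 27.36.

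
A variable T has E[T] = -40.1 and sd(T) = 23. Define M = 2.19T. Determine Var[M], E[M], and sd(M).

M = 2.19T is linear with a = 2.19, b = 0.
Var[T] = 23² = 529.
Var[M] = a²·Var[T] = 2.19²·529 = 2537.1369.
E[M] = a·E[T] + b = 2.19·(-40.1) = -87.819.
sd(M) = |a|·sd(T) = |2.19|·23 = 50.37.

Var[M] = 2537.1369, E[M] = -87.819, sd(M) = 50.37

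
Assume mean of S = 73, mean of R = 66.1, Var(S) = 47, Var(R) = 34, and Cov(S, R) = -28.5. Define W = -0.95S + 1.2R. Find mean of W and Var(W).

mean of W = (-0.95)·mean of S + 1.2·mean of R = (-0.95)·73 + 1.2·66.1 = 9.97.
Var(W) = a²·Var(S) + b²·Var(R) + 2ab·Cov(S, R) with a = -0.95, b = 1.2.
= (-0.95)²·47 + 1.2²·34 + 2·(-0.95)·1.2·(-28.5)
= 42.4175 + 48.96 + 64.98 = 156.3575.

mean of W = 9.97, Var(W) = 156.3575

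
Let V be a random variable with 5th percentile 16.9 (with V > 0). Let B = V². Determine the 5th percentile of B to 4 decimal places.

5th percentile of B = 285.61

V² is increasing, so P_{5}(B) = g(P_{5}(V)) = 285.61.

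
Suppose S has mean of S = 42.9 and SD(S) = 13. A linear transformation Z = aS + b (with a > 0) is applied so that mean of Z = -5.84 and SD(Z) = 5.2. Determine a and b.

a = 0.4, b = -23

SD(Z) = a·SD(S) (a > 0), so a = 5.2/13 = 0.4.
mean of Z = a·mean of S + b, so b = -5.84 − 0.4·42.9 = -23.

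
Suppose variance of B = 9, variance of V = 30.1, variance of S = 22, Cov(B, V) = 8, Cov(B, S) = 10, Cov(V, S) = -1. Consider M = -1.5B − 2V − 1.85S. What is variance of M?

variance of M = 312.045

variance of M = a²·variance of B + b²·variance of V + c²·variance of S + 2ab·Cov(B, V) + 2ac·Cov(B, S) + 2bc·Cov(V, S), with a = -1.5, b = -2, c = -1.85.
= 20.25 + 120.4 + 75.295 + 48 + 55.5 + (-7.4)
= 312.045.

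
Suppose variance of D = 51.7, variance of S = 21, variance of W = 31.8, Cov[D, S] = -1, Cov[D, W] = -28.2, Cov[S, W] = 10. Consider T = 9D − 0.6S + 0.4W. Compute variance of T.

variance of T = 4003.308

variance of T = a²·variance of D + b²·variance of S + c²·variance of W + 2ab·Cov[D, S] + 2ac·Cov[D, W] + 2bc·Cov[S, W], with a = 9, b = -0.6, c = 0.4.
= 4187.7 + 7.56 + 5.088 + 10.8 + (-203.04) + (-4.8)
= 4003.308.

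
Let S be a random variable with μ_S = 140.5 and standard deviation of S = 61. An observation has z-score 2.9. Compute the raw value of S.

S = 317.4

S = μ_S + z·standard deviation of S = 140.5 + 2.9·61 = 317.4.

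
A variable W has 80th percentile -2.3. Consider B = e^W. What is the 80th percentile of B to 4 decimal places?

e^W is increasing, so P_{80}(B) = g(P_{80}(W)) ≈ 0.1003.

80th percentile of B = 0.1003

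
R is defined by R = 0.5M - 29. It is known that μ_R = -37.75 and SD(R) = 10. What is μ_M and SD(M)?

μ_M = -17.5, SD(M) = 20

From R = 0.5M - 29: μ_R = a·μ_M + b, so μ_M = (μ_R − b)/a = (-37.75 − (-29))/0.5 = -17.5.
SD(R) = |a|·SD(M), so SD(M) = 10/|0.5| = 20.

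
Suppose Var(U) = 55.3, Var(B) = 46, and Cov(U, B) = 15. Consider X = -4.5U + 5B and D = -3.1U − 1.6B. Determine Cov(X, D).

Cov(X, D) = 278.935

By bilinearity, Cov(X, D) = ac·Var(U) + bd·Var(B) + (ad+bc)·Cov(U, B), with a=-4.5, b=5, c=-3.1, d=-1.6.
ac·Var(U) = (-4.5)·(-3.1)·55.3 = 771.435
bd·Var(B) = 5·(-1.6)·46 = -368
(ad+bc)·Cov(U, B) = (-8.3)·15 = -124.5
Cov(X, D) = 771.435 + (-368) + (-124.5) = 278.935.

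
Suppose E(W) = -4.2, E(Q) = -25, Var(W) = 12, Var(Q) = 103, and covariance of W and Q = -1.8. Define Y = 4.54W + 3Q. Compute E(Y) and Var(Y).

E(Y) = -94.068, Var(Y) = 1125.3072

E(Y) = 4.54·E(W) + 3·E(Q) = 4.54·(-4.2) + 3·(-25) = -94.068.
Var(Y) = a²·Var(W) + b²·Var(Q) + 2ab·covariance of W and Q with a = 4.54, b = 3.
= 4.54²·12 + 3²·103 + 2·4.54·3·(-1.8)
= 247.3392 + 927 + (-49.032) = 1125.3072.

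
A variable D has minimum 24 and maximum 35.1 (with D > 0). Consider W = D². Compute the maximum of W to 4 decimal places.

max(W) = 1232.01

D² is increasing on this domain, so max(W) comes from max(D) = 35.1: max(W) = square(35.1) = 1232.01.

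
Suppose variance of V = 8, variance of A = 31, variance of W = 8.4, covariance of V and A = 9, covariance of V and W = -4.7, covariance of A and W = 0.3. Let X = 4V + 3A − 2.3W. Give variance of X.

variance of X = a²·variance of V + b²·variance of A + c²·variance of W + 2ab·covariance of V and A + 2ac·covariance of V and W + 2bc·covariance of A and W, with a = 4, b = 3, c = -2.3.
= 128 + 279 + 44.436 + 216 + 86.48 + (-4.14)
= 749.776.

variance of X = 749.776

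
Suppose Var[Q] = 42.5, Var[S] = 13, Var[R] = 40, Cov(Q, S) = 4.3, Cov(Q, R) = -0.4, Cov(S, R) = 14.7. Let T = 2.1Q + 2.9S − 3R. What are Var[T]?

Var[T] = a²·Var[Q] + b²·Var[S] + c²·Var[R] + 2ab·Cov(Q, S) + 2ac·Cov(Q, R) + 2bc·Cov(S, R), with a = 2.1, b = 2.9, c = -3.
= 187.425 + 109.33 + 360 + 52.374 + 5.04 + (-255.78)
= 458.389.

Var[T] = 458.389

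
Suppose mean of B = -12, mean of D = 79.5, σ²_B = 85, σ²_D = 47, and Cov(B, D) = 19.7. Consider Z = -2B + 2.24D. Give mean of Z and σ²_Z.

mean of Z = (-2)·mean of B + 2.24·mean of D = (-2)·(-12) + 2.24·79.5 = 202.08.
σ²_Z = a²·σ²_B + b²·σ²_D + 2ab·Cov(B, D) with a = -2, b = 2.24.
= (-2)²·85 + 2.24²·47 + 2·(-2)·2.24·19.7
= 340 + 235.8272 + (-176.512) = 399.3152.

mean of Z = 202.08, σ²_Z = 399.3152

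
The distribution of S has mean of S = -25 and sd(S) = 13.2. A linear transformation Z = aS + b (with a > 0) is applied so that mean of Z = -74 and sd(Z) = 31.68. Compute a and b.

sd(Z) = a·sd(S) (a > 0), so a = 31.68/13.2 = 2.4.
mean of Z = a·mean of S + b, so b = -74 − 2.4·(-25) = -14.

a = 2.4, b = -14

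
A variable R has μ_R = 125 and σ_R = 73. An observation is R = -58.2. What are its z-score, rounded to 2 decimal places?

z = (R − μ_R) / σ_R = (-58.2 − 125) / 73 ≈ -2.51.

z = -2.51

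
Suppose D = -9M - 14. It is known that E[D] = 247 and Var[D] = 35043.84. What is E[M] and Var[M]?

E[M] = -29, Var[M] = 432.64

From D = -9M - 14: E[D] = a·E[M] + b, so E[M] = (E[D] − b)/a = (247 − (-14))/(-9) = -29.
Var[D] = a²·Var[M], so Var[M] = 35043.84/(-9)² = 432.64.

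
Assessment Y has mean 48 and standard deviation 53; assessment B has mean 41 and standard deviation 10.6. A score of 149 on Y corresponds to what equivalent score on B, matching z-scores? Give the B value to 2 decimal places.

z = (149 − 48)/53 ≈ 1.9057.
B = 41 + z·10.6 = 41 + (149 − 48)·10.6/53 = 61.20.

B = 61.20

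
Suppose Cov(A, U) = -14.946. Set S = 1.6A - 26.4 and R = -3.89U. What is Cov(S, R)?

Cov(S, R) = a·c·Cov(A, U) = 1.6·(-3.89)·(-14.946) = 93.023904. Additive constants drop out.

Cov(S, R) = 93.023904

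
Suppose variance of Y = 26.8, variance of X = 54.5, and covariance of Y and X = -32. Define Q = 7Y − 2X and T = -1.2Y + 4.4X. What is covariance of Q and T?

covariance of Q and T = -1767.12

By bilinearity, covariance of Q and T = ac·variance of Y + bd·variance of X + (ad+bc)·covariance of Y and X, with a=7, b=-2, c=-1.2, d=4.4.
ac·variance of Y = 7·(-1.2)·26.8 = -225.12
bd·variance of X = (-2)·4.4·54.5 = -479.6
(ad+bc)·covariance of Y and X = (33.2)·(-32) = -1062.4
covariance of Q and T = -225.12 + (-479.6) + (-1062.4) = -1767.12.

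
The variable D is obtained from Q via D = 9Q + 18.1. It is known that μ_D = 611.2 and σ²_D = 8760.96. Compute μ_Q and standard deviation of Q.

μ_Q = 65.9, standard deviation of Q = 10.4

From D = 9Q + 18.1: μ_D = a·μ_Q + b, so μ_Q = (μ_D − b)/a = (611.2 − 18.1)/9 = 65.9.
standard deviation of D = √8760.96 = 93.6.
standard deviation of D = |a|·standard deviation of Q, so standard deviation of Q = 93.6/|9| = 10.4.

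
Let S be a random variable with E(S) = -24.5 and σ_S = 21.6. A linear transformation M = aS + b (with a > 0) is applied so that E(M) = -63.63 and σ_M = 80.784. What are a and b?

σ_M = a·σ_S (a > 0), so a = 80.784/21.6 = 3.74.
E(M) = a·E(S) + b, so b = -63.63 − 3.74·(-24.5) = 28.

a = 3.74, b = 28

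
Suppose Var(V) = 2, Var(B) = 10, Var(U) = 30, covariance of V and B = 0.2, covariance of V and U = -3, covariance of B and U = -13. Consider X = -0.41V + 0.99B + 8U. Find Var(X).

Var(X) = 1743.73484

Var(X) = a²·Var(V) + b²·Var(B) + c²·Var(U) + 2ab·covariance of V and B + 2ac·covariance of V and U + 2bc·covariance of B and U, with a = -0.41, b = 0.99, c = 8.
= 0.3362 + 9.801 + 1920 + (-0.16236) + 19.68 + (-205.92)
= 1743.73484.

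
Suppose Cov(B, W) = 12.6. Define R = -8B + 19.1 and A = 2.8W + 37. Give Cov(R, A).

Cov(R, A) = -282.24

Cov(R, A) = a·c·Cov(B, W) = (-8)·2.8·12.6 = -282.24. Additive constants drop out.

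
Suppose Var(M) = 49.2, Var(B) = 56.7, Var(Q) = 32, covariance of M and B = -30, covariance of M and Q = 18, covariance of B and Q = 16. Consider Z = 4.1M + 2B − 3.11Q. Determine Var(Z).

Var(Z) = 213.2832

Var(Z) = a²·Var(M) + b²·Var(B) + c²·Var(Q) + 2ab·covariance of M and B + 2ac·covariance of M and Q + 2bc·covariance of B and Q, with a = 4.1, b = 2, c = -3.11.
= 827.052 + 226.8 + 309.5072 + (-492) + (-459.036) + (-199.04)
= 213.2832.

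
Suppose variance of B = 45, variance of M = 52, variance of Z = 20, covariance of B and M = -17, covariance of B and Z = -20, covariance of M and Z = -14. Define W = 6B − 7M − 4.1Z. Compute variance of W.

variance of W = a²·variance of B + b²·variance of M + c²·variance of Z + 2ab·covariance of B and M + 2ac·covariance of B and Z + 2bc·covariance of M and Z, with a = 6, b = -7, c = -4.1.
= 1620 + 2548 + 336.2 + 1428 + 984 + (-803.6)
= 6112.6.

variance of W = 6112.6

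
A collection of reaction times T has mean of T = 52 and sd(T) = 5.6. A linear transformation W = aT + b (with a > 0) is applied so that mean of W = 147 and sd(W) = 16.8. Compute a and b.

sd(W) = a·sd(T) (a > 0), so a = 16.8/5.6 = 3.
mean of W = a·mean of T + b, so b = 147 − 3·52 = -9.

a = 3, b = -9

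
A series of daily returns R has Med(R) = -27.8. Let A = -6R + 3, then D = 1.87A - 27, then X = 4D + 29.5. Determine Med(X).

Med(X) = 1191.604

Med(A) = (-6)·(-27.8) + 3 = 169.8.
Med(D) = 1.87·169.8 + (-27) = 290.526.
Med(X) = 4·290.526 + 29.5 = 1191.604.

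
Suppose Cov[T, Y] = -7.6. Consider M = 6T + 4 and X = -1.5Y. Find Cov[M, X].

Cov[M, X] = 68.4

Cov[M, X] = a·c·Cov[T, Y] = 6·(-1.5)·(-7.6) = 68.4. Additive constants drop out.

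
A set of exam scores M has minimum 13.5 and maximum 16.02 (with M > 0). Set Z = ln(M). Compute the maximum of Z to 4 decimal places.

max(Z) = 2.7738

ln(M) is increasing on this domain, so max(Z) comes from max(M) = 16.02: max(Z) = ln(16.02) ≈ 2.7738.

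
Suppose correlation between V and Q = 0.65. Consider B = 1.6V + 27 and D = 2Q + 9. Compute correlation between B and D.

correlation between B and D = 0.65

Linear rescalings preserve correlation up to sign; here the slopes 1.6 and 2 have the same sign, so correlation between B and D = correlation between V and Q = 0.65.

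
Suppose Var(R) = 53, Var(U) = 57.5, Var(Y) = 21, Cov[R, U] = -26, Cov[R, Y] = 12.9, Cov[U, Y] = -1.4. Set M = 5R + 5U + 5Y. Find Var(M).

Var(M) = a²·Var(R) + b²·Var(U) + c²·Var(Y) + 2ab·Cov[R, U] + 2ac·Cov[R, Y] + 2bc·Cov[U, Y], with a = 5, b = 5, c = 5.
= 1325 + 1437.5 + 525 + (-1300) + 645 + (-70)
= 2562.5.

Var(M) = 2562.5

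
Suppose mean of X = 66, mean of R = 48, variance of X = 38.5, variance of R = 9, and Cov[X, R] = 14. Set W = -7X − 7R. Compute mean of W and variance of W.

mean of W = -798, variance of W = 3699.5

mean of W = (-7)·mean of X + (-7)·mean of R = (-7)·66 + (-7)·48 = -798.
variance of W = a²·variance of X + b²·variance of R + 2ab·Cov[X, R] with a = -7, b = -7.
= (-7)²·38.5 + (-7)²·9 + 2·(-7)·(-7)·14
= 1886.5 + 441 + 1372 = 3699.5.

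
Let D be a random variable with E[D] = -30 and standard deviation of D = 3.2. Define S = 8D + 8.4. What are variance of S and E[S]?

variance of S = 655.36, E[S] = -231.6

S = 8D + 8.4 is linear with a = 8, b = 8.4.
variance of D = 3.2² = 10.24.
variance of S = a²·variance of D = 8²·10.24 = 655.36 (the additive constant 8.4 does not affect variance).
E[S] = a·E[D] + b = 8·(-30) + 8.4 = -231.6.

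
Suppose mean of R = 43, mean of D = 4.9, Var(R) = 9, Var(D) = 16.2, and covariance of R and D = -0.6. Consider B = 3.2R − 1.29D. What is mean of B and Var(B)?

mean of B = 131.279, Var(B) = 124.07202

mean of B = 3.2·mean of R + (-1.29)·mean of D = 3.2·43 + (-1.29)·4.9 = 131.279.
Var(B) = a²·Var(R) + b²·Var(D) + 2ab·covariance of R and D with a = 3.2, b = -1.29.
= 3.2²·9 + (-1.29)²·16.2 + 2·3.2·(-1.29)·(-0.6)
= 92.16 + 26.95842 + 4.9536 = 124.07202.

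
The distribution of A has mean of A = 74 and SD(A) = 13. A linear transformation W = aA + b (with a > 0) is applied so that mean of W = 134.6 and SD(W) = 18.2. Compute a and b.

SD(W) = a·SD(A) (a > 0), so a = 18.2/13 = 1.4.
mean of W = a·mean of A + b, so b = 134.6 − 1.4·74 = 31.

a = 1.4, b = 31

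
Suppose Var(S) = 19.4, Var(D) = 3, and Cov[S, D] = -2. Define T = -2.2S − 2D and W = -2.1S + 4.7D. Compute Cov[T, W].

Cov[T, W] = 73.708

By bilinearity, Cov[T, W] = ac·Var(S) + bd·Var(D) + (ad+bc)·Cov[S, D], with a=-2.2, b=-2, c=-2.1, d=4.7.
ac·Var(S) = (-2.2)·(-2.1)·19.4 = 89.628
bd·Var(D) = (-2)·4.7·3 = -28.2
(ad+bc)·Cov[S, D] = (-6.14)·(-2) = 12.28
Cov[T, W] = 89.628 + (-28.2) + 12.28 = 73.708.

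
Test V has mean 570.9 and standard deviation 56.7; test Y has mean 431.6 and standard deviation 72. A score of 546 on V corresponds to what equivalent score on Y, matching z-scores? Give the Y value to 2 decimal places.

z = (546 − 570.9)/56.7 ≈ -0.4392.
Y = 431.6 + z·72 = 431.6 + (546 − 570.9)·72/56.7 ≈ 399.98.

Y = 399.98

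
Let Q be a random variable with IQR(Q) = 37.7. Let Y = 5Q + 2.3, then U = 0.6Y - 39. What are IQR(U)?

IQR(U) = 113.1

IQR(Y) = |5|·37.7 = 188.5.
IQR(U) = |0.6|·188.5 = 113.1.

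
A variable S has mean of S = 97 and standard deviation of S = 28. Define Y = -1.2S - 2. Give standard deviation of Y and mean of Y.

Y = -1.2S - 2 is linear with a = -1.2, b = -2.
standard deviation of Y = |a|·standard deviation of S = |-1.2|·28 = 33.6.
mean of Y = a·mean of S + b = (-1.2)·97 + (-2) = -118.4.

standard deviation of Y = 33.6, mean of Y = -118.4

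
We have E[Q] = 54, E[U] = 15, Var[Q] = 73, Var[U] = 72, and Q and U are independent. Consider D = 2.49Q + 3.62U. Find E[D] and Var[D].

E[D] = 188.76, Var[D] = 1396.1241

E[D] = 2.49·E[Q] + 3.62·E[U] = 2.49·54 + 3.62·15 = 188.76.
Var[D] = a²·Var[Q] + b²·Var[U] + 2ab·Cov(Q, U) with a = 2.49, b = 3.62.
Independence gives Cov(Q, U) = 0.
= 2.49²·73 + 3.62²·72 + 2·2.49·3.62·0
= 452.6073 + 943.5168 + 0 = 1396.1241.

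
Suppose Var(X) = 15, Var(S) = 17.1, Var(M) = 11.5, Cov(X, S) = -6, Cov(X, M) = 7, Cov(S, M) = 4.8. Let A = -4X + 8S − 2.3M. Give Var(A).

Var(A) = 1731.395

Var(A) = a²·Var(X) + b²·Var(S) + c²·Var(M) + 2ab·Cov(X, S) + 2ac·Cov(X, M) + 2bc·Cov(S, M), with a = -4, b = 8, c = -2.3.
= 240 + 1094.4 + 60.835 + 384 + 128.8 + (-176.64)
= 1731.395.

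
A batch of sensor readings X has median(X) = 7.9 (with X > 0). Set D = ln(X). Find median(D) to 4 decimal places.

median(D) = 2.0669

ln(X) is monotone on this domain, so median(D) = ln(7.9) ≈ 2.0669.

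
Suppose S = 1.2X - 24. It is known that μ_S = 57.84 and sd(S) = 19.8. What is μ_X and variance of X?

μ_X = 68.2, variance of X = 272.25

From S = 1.2X - 24: μ_S = a·μ_X + b, so μ_X = (μ_S − b)/a = (57.84 − (-24))/1.2 = 68.2.
variance of S = 19.8² = 392.04.
variance of S = a²·variance of X, so variance of X = 392.04/1.2² = 272.25.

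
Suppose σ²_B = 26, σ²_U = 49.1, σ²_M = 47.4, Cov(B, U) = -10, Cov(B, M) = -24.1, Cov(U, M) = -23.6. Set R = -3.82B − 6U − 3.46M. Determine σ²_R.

σ²_R = a²·σ²_B + b²·σ²_U + c²·σ²_M + 2ab·Cov(B, U) + 2ac·Cov(B, M) + 2bc·Cov(U, M), with a = -3.82, b = -6, c = -3.46.
= 379.4024 + 1767.6 + 567.45384 + (-458.4) + (-637.06904) + (-979.872)
= 639.1152.

σ²_R = 639.1152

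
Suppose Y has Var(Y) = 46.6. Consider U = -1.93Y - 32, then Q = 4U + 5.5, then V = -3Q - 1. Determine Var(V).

Var(V) = 24995.56896

Var(U) = (-1.93)²·46.6 = 173.58034.
Var(Q) = 4²·173.58034 = 2777.28544.
Var(V) = (-3)²·2777.28544 = 24995.56896.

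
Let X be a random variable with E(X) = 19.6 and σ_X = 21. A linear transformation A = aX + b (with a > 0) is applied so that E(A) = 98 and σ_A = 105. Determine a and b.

σ_A = a·σ_X (a > 0), so a = 105/21 = 5.
E(A) = a·E(X) + b, so b = 98 − 5·19.6 = 0.

a = 5, b = 0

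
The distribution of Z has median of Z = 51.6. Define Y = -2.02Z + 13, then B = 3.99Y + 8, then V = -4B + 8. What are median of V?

median of V = 1432.06272

median of Y = (-2.02)·51.6 + 13 = -91.232.
median of B = 3.99·(-91.232) + 8 = -356.01568.
median of V = (-4)·(-356.01568) + 8 = 1432.06272.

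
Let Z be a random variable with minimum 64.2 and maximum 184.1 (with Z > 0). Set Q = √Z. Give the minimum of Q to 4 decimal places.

√Z is increasing on this domain, so min(Q) comes from min(Z) = 64.2: min(Q) = √(64.2) ≈ 8.0125.

min(Q) = 8.0125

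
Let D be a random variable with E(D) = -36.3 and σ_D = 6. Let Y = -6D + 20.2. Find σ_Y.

Y = -6D + 20.2 is linear with a = -6, b = 20.2.
σ_Y = |a|·σ_D = |-6|·6 = 36.

σ_Y = 36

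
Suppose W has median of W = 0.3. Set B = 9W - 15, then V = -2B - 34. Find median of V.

median of V = -9.4

median of B = 9·0.3 + (-15) = -12.3.
median of V = (-2)·(-12.3) + (-34) = -9.4.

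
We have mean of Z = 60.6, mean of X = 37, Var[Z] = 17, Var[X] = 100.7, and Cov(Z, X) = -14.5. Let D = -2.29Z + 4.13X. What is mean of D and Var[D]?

mean of D = (-2.29)·mean of Z + 4.13·mean of X = (-2.29)·60.6 + 4.13·37 = 14.036.
Var[D] = a²·Var[Z] + b²·Var[X] + 2ab·Cov(Z, X) with a = -2.29, b = 4.13.
= (-2.29)²·17 + 4.13²·100.7 + 2·(-2.29)·4.13·(-14.5)
= 89.1497 + 1717.62983 + 274.2733 = 2081.05283.

mean of D = 14.036, Var[D] = 2081.05283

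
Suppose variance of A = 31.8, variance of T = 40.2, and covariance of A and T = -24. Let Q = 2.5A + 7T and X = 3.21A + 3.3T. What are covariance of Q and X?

By bilinearity, covariance of Q and X = ac·variance of A + bd·variance of T + (ad+bc)·covariance of A and T, with a=2.5, b=7, c=3.21, d=3.3.
ac·variance of A = 2.5·3.21·31.8 = 255.195
bd·variance of T = 7·3.3·40.2 = 928.62
(ad+bc)·covariance of A and T = (30.72)·(-24) = -737.28
covariance of Q and X = 255.195 + 928.62 + (-737.28) = 446.535.

covariance of Q and X = 446.535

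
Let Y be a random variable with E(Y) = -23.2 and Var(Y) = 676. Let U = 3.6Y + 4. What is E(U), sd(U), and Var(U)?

E(U) = -79.52, sd(U) = 93.6, Var(U) = 8760.96

U = 3.6Y + 4 is linear with a = 3.6, b = 4.
E(U) = a·E(Y) + b = 3.6·(-23.2) + 4 = -79.52.
sd(Y) = √676 = 26.
sd(U) = |a|·sd(Y) = |3.6|·26 = 93.6.
Var(U) = a²·Var(Y) = 3.6²·676 = 8760.96 (the additive constant 4 does not affect variance).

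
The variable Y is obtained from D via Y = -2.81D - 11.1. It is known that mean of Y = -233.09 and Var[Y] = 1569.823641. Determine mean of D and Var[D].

mean of D = 79, Var[D] = 198.81

From Y = -2.81D - 11.1: mean of Y = a·mean of D + b, so mean of D = (mean of Y − b)/a = (-233.09 − (-11.1))/(-2.81) = 79.
Var[Y] = a²·Var[D], so Var[D] = 1569.823641/(-2.81)² = 198.81.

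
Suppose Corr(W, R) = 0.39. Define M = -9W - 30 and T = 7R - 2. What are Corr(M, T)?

Corr(M, T) = -0.39

Linear rescalings preserve |correlation|; the slopes -9 and 7 have opposite signs, so the correlation flips sign: Corr(M, T) = −Corr(W, R) = -0.39.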